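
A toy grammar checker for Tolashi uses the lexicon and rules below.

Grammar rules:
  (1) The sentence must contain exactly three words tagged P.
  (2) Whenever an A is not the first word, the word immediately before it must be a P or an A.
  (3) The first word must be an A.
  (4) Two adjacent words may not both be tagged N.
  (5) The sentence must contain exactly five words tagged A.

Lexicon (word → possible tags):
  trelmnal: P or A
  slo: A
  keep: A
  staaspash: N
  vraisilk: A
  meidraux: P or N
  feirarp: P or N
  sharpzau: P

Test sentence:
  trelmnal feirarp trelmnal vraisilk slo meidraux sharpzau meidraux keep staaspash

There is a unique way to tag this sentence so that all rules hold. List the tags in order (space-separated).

A P A A A N P P A N

Candidates per position — 1:trelmnal {P,A}; 2:feirarp {P,N}; 3:trelmnal {P,A}; 4:vraisilk {A}; 5:slo {A}; 6:meidraux {P,N}; 7:sharpzau {P}; 8:meidraux {P,N}; 9:keep {A}; 10:staaspash {N}.
Word 1 cannot be P — rule 3 would then fail for every completion. It is A.
Word 3 cannot be P — rule 5 would then fail for every completion. It is A.
Word 8 cannot be N — rule 2 would then fail for every completion. It is P.
Word 2 cannot be N — rule 2 would then fail for every completion. It is P.
Word 6 cannot be P — rule 1 would then fail for every completion. It is N.
The only consistent sequence is: A P A A A N P P A N.
Rule-by-rule: rule 1 holds; rule 2 holds; rule 3 holds; rule 4 holds; rule 5 holds.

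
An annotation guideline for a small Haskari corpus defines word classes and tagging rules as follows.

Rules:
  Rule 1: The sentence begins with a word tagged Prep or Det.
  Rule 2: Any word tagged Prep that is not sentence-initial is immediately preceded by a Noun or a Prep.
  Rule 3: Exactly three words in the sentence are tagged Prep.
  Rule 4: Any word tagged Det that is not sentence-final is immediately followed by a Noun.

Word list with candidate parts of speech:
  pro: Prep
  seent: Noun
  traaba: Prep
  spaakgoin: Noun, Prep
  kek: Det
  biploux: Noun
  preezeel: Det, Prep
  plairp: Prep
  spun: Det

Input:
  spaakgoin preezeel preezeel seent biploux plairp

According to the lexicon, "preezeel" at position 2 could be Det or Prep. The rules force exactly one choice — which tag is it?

Candidates per position — 1:spaakgoin {Noun,Prep}; 2:preezeel {Det,Prep}; 3:preezeel {Det,Prep}; 4:seent {Noun}; 5:biploux {Noun}; 6:plairp {Prep}.
Position 1: Noun is ruled out by rule 1; that leaves Prep.
Position 2: Det is ruled out by rule 4; that leaves Prep.
Position 3: Prep is ruled out by rule 3; that leaves Det.
The unique satisfying tagging is: Prep Prep Det Noun Noun Prep.
Verifying each rule — rule 1 ok; rule 2 ok; rule 3 ok; rule 4 ok.

Prep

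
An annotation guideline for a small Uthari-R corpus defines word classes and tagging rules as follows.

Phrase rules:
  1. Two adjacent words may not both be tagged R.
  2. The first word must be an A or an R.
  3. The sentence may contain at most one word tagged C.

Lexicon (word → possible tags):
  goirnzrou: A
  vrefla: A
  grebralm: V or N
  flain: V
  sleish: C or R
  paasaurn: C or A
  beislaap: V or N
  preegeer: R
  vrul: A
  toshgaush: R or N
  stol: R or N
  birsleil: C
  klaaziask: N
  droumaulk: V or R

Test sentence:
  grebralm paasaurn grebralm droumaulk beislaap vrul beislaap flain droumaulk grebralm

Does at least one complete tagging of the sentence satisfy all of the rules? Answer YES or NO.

Candidates per position — 1:grebralm {V,N}; 2:paasaurn {C,A}; 3:grebralm {V,N}; 4:droumaulk {V,R}; 5:beislaap {V,N}; 6:vrul {A}; 7:beislaap {V,N}; 8:flain {V}; 9:droumaulk {V,R}; 10:grebralm {V,N}.
Rule 2 cannot be satisfied by any choice of tags from the lexicon.
So there is no consistent tagging.

NO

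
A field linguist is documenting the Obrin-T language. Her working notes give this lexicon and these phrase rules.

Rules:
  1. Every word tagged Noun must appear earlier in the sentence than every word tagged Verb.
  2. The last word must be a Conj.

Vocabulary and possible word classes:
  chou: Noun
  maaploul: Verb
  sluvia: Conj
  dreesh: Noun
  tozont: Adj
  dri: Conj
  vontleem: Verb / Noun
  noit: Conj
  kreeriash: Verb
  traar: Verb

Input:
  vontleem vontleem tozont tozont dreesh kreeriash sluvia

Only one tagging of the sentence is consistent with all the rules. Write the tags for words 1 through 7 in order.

Candidates per position — 1:vontleem {Verb,Noun}; 2:vontleem {Verb,Noun}; 3:tozont {Adj}; 4:tozont {Adj}; 5:dreesh {Noun}; 6:kreeriash {Verb}; 7:sluvia {Conj}.
Position 1: tagging it Verb would leave rule 1 unsatisfiable, so it must be Noun.
Position 2: tagging it Verb would leave rule 1 unsatisfiable, so it must be Noun.
The only consistent sequence is: Noun Noun Adj Adj Noun Verb Conj.
Check: rule 1 ✓; rule 2 ✓.

Noun Noun Adj Adj Noun Verb Conj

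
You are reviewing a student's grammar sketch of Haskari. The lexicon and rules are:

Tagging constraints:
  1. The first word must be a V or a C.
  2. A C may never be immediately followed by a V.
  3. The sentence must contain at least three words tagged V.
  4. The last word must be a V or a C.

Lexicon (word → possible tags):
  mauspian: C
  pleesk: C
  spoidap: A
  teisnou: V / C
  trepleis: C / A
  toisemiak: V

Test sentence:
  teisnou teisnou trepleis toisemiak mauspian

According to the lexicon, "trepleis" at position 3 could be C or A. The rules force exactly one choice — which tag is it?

Candidates per position — 1:teisnou {V,C}; 2:teisnou {V,C}; 3:trepleis {C,A}; 4:toisemiak {V}; 5:mauspian {C}.
At position 1, choosing C makes rule 3 impossible to satisfy; hence V.
At position 2, choosing C makes rule 3 impossible to satisfy; hence V.
At position 3, choosing C makes rule 2 impossible to satisfy; hence A.
The only consistent sequence is: V V A V C.
Verifying each rule — rule 1 ok; rule 2 ok; rule 3 ok; rule 4 ok.

A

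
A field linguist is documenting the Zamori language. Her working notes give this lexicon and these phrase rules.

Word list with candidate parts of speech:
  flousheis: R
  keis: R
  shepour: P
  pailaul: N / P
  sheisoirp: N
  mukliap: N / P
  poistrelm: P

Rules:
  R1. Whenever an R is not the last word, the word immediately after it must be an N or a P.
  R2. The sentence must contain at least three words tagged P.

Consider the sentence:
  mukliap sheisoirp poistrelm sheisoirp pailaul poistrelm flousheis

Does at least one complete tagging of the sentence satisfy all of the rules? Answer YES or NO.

Candidates per position — 1:mukliap {N,P}; 2:sheisoirp {N}; 3:poistrelm {P}; 4:sheisoirp {N}; 5:pailaul {N,P}; 6:poistrelm {P}; 7:flousheis {R}.
One satisfying assignment: N N P N P P R.
Check: rule 1 holds; rule 2 holds.

YES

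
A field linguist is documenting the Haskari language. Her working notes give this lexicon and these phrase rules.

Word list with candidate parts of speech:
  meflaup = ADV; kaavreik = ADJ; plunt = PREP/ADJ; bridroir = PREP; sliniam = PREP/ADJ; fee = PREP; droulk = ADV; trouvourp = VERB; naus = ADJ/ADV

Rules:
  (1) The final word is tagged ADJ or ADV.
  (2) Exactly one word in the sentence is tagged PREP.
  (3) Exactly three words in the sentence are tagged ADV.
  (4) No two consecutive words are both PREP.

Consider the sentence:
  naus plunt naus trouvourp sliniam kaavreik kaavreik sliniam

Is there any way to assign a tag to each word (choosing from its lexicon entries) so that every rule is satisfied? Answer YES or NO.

Candidates per position — 1:naus {ADJ,ADV}; 2:plunt {PREP,ADJ}; 3:naus {ADJ,ADV}; 4:trouvourp {VERB}; 5:sliniam {PREP,ADJ}; 6:kaavreik {ADJ}; 7:kaavreik {ADJ}; 8:sliniam {PREP,ADJ}.
Rule 3 cannot be satisfied by any choice of tags from the lexicon.
So there is no consistent tagging.

NO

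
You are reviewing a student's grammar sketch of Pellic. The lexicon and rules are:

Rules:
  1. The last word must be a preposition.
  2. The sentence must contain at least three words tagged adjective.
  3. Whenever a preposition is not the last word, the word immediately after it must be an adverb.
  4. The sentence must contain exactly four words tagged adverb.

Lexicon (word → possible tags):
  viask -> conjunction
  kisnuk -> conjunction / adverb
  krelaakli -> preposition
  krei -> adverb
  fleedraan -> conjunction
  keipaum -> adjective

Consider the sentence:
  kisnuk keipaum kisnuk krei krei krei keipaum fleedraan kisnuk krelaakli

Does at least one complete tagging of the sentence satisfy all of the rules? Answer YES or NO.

Candidates per position — 1:kisnuk {conjunction,adverb}; 2:keipaum {adjective}; 3:kisnuk {conjunction,adverb}; 4:krei {adverb}; 5:krei {adverb}; 6:krei {adverb}; 7:keipaum {adjective}; 8:fleedraan {conjunction}; 9:kisnuk {conjunction,adverb}; 10:krelaakli {preposition}.
Rule 2 cannot be satisfied by any choice of tags from the lexicon.
So there is no consistent tagging.

NO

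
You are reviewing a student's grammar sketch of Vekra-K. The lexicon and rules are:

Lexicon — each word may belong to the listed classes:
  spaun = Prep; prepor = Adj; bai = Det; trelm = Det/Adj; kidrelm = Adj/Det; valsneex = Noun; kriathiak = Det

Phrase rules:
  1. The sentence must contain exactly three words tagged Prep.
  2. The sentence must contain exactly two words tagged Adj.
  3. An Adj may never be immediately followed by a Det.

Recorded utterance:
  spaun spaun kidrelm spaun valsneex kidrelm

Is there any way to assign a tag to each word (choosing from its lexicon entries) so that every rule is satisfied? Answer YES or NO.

Candidates per position — 1:spaun {Prep}; 2:spaun {Prep}; 3:kidrelm {Adj,Det}; 4:spaun {Prep}; 5:valsneex {Noun}; 6:kidrelm {Adj,Det}.
One satisfying assignment: Prep Prep Adj Prep Noun Adj.
Rule-by-rule: rule 1 holds; rule 2 holds; rule 3 holds.

YES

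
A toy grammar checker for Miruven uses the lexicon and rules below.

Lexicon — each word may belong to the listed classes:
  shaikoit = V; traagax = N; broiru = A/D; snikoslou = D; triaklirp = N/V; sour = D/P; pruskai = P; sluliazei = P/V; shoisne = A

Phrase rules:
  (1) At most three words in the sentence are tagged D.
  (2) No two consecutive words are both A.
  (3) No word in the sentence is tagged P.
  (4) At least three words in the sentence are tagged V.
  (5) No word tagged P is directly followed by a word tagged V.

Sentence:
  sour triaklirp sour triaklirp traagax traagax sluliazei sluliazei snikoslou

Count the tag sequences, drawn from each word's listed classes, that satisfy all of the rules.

3

Candidates per position — 1:sour {D,P}; 2:triaklirp {N,V}; 3:sour {D,P}; 4:triaklirp {N,V}; 5:traagax {N}; 6:traagax {N}; 7:sluliazei {P,V}; 8:sluliazei {P,V}; 9:snikoslou {D}.
There are 64 candidate sequences in total.
The sequences that satisfy every rule: D N D V N N V V D; D V D N N N V V D; D V D V N N V V D.
Count = 3.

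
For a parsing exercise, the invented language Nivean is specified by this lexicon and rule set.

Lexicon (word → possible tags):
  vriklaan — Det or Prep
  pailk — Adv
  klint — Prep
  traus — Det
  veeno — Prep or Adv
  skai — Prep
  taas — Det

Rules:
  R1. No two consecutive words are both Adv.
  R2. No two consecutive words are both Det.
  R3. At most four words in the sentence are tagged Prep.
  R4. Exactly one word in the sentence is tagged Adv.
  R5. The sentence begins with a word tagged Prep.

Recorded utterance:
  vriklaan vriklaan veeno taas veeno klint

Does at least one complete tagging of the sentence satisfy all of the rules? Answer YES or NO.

Candidates per position — 1:vriklaan {Det,Prep}; 2:vriklaan {Det,Prep}; 3:veeno {Prep,Adv}; 4:taas {Det}; 5:veeno {Prep,Adv}; 6:klint {Prep}.
One satisfying assignment: Prep Det Prep Det Adv Prep.
Verifying each rule — rule 1 ✓; rule 2 ✓; rule 3 ✓; rule 4 ✓; rule 5 ✓.

YES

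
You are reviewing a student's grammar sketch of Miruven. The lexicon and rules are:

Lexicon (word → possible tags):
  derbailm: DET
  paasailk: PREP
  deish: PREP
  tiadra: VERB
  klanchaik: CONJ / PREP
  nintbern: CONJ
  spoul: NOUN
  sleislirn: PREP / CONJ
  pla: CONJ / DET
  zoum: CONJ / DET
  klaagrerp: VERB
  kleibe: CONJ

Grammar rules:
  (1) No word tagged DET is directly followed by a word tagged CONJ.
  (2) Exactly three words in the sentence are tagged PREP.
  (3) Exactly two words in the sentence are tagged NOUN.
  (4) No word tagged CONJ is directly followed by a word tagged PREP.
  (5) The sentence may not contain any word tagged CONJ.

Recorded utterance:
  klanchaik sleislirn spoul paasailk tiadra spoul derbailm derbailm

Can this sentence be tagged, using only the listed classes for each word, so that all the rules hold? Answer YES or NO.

YES

Candidates per position — 1:klanchaik {CONJ,PREP}; 2:sleislirn {PREP,CONJ}; 3:spoul {NOUN}; 4:paasailk {PREP}; 5:tiadra {VERB}; 6:spoul {NOUN}; 7:derbailm {DET}; 8:derbailm {DET}.
One satisfying assignment: PREP PREP NOUN PREP VERB NOUN DET DET.
Checking: rule 1 satisfied; rule 2 satisfied; rule 3 satisfied; rule 4 satisfied; rule 5 satisfied.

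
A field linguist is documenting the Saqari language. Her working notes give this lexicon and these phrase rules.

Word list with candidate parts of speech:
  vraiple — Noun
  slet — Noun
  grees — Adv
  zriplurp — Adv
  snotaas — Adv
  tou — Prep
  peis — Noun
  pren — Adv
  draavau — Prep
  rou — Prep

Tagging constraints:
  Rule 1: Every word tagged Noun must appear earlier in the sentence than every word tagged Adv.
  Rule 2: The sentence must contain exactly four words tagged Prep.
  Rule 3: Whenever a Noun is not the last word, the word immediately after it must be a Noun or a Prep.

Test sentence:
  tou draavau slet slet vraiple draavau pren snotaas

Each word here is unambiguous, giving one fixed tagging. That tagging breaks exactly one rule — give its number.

2

Fixed tagging: Prep Prep Noun Noun Noun Prep Adv Adv.
Rule check: R1 ✓, R2 ✗, R3 ✓.
Only rule 2 fails.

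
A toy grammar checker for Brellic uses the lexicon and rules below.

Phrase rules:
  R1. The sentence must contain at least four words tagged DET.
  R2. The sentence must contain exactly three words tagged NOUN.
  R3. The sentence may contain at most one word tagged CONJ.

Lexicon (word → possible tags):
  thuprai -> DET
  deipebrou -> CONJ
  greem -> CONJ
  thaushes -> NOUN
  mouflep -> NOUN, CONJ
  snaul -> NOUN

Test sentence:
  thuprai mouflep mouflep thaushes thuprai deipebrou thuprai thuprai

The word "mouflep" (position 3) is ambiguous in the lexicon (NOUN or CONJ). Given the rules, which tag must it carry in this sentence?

NOUN

Candidates per position — 1:thuprai {DET}; 2:mouflep {NOUN,CONJ}; 3:mouflep {NOUN,CONJ}; 4:thaushes {NOUN}; 5:thuprai {DET}; 6:deipebrou {CONJ}; 7:thuprai {DET}; 8:thuprai {DET}.
At position 2, choosing CONJ makes rule 2 impossible to satisfy; hence NOUN.
At position 3, choosing CONJ makes rule 2 impossible to satisfy; hence NOUN.
The only consistent sequence is: DET NOUN NOUN NOUN DET CONJ DET DET.
Checking: rule 1 satisfied; rule 2 satisfied; rule 3 satisfied.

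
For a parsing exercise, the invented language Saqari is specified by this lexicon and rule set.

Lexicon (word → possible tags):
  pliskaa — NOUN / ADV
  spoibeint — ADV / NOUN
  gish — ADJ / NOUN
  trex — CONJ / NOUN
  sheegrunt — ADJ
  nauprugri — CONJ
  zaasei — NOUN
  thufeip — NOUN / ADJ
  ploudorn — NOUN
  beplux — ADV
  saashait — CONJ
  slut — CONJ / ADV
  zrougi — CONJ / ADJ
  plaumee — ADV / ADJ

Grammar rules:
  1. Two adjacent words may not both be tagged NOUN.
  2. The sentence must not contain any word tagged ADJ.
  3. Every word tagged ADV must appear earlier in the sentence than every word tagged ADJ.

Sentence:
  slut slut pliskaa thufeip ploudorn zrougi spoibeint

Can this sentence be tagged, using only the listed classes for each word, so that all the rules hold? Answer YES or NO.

NO

Candidates per position — 1:slut {CONJ,ADV}; 2:slut {CONJ,ADV}; 3:pliskaa {NOUN,ADV}; 4:thufeip {NOUN,ADJ}; 5:ploudorn {NOUN}; 6:zrougi {CONJ,ADJ}; 7:spoibeint {ADV,NOUN}.
Every candidate sequence violates at least one rule; no consistent tagging exists.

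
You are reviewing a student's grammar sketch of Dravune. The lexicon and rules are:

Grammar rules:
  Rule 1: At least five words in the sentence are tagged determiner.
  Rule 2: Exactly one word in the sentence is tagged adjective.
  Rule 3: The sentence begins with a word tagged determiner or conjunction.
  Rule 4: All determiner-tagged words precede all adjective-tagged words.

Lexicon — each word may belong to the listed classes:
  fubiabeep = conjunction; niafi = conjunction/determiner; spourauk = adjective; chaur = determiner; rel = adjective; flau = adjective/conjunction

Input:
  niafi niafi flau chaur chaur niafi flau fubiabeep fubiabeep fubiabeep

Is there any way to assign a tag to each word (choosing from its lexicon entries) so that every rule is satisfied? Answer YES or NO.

YES

Candidates per position — 1:niafi {conjunction,determiner}; 2:niafi {conjunction,determiner}; 3:flau {adjective,conjunction}; 4:chaur {determiner}; 5:chaur {determiner}; 6:niafi {conjunction,determiner}; 7:flau {adjective,conjunction}; 8:fubiabeep {conjunction}; 9:fubiabeep {conjunction}; 10:fubiabeep {conjunction}.
One satisfying assignment: determiner determiner conjunction determiner determiner determiner adjective conjunction conjunction conjunction.
Check: rule 1 satisfied; rule 2 satisfied; rule 3 satisfied; rule 4 satisfied.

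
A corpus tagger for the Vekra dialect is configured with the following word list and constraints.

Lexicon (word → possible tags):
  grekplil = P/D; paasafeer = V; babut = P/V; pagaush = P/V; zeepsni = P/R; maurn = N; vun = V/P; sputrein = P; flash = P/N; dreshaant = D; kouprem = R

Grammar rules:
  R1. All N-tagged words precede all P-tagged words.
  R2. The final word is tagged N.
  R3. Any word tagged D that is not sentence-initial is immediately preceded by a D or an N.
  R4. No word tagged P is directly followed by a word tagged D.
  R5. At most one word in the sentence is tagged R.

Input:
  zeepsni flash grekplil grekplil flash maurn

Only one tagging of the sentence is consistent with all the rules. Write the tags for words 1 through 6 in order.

Candidates per position — 1:zeepsni {P,R}; 2:flash {P,N}; 3:grekplil {P,D}; 4:grekplil {P,D}; 5:flash {P,N}; 6:maurn {N}.
At position 1, choosing P makes rule 1 impossible to satisfy; hence R.
At position 2, choosing P makes rule 1 impossible to satisfy; hence N.
At position 3, choosing P makes rule 1 impossible to satisfy; hence D.
At position 4, choosing P makes rule 1 impossible to satisfy; hence D.
At position 5, choosing P makes rule 1 impossible to satisfy; hence N.
So the tagging must be: R N D D N N.
Check: rule 1 ok; rule 2 ok; rule 3 ok; rule 4 ok; rule 5 ok.

R N D D N N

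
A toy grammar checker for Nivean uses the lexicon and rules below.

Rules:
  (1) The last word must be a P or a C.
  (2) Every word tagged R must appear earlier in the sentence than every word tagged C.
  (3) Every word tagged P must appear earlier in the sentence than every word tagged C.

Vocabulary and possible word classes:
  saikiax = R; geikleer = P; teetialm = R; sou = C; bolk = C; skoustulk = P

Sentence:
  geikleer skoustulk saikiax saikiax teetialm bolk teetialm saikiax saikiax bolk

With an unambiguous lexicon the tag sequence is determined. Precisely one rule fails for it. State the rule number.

Fixed tagging: P P R R R C R R R C.
Checking each rule: R1 holds, R2 violated, R3 holds.
Only rule 2 fails.

2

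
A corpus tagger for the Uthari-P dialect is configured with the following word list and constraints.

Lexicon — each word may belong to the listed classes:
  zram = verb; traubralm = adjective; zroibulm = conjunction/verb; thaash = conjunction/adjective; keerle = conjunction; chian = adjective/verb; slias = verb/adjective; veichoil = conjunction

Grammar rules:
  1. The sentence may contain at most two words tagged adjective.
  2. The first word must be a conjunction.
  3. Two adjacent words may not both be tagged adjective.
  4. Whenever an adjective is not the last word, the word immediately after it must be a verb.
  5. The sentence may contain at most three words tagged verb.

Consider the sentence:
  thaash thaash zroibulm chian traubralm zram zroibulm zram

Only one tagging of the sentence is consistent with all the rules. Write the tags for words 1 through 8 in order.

conjunction conjunction conjunction verb adjective verb conjunction verb

Candidates per position — 1:thaash {conjunction,adjective}; 2:thaash {conjunction,adjective}; 3:zroibulm {conjunction,verb}; 4:chian {adjective,verb}; 5:traubralm {adjective}; 6:zram {verb}; 7:zroibulm {conjunction,verb}; 8:zram {verb}.
Position 1: adjective is ruled out by rule 2; that leaves conjunction.
Position 4: adjective is ruled out by rule 3; that leaves verb.
Position 7: verb is ruled out by rule 5; that leaves conjunction.
Position 3: verb is ruled out by rule 5; that leaves conjunction.
Position 2: adjective is ruled out by rule 4; that leaves conjunction.
The unique satisfying tagging is: conjunction conjunction conjunction verb adjective verb conjunction verb.
Verifying each rule — rule 1 satisfied; rule 2 satisfied; rule 3 satisfied; rule 4 satisfied; rule 5 satisfied.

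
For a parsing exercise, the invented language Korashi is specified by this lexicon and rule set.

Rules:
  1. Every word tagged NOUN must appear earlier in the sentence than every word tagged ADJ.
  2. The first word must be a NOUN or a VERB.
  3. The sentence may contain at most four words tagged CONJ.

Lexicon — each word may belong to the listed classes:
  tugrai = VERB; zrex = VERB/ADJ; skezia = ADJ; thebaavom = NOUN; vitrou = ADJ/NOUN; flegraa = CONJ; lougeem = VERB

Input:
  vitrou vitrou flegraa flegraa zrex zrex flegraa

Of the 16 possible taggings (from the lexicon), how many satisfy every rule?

8

Candidates per position — 1:vitrou {ADJ,NOUN}; 2:vitrou {ADJ,NOUN}; 3:flegraa {CONJ}; 4:flegraa {CONJ}; 5:zrex {VERB,ADJ}; 6:zrex {VERB,ADJ}; 7:flegraa {CONJ}.
There are 16 candidate sequences in total.
Checking each against the rules leaves 8 sequences.
Count = 8.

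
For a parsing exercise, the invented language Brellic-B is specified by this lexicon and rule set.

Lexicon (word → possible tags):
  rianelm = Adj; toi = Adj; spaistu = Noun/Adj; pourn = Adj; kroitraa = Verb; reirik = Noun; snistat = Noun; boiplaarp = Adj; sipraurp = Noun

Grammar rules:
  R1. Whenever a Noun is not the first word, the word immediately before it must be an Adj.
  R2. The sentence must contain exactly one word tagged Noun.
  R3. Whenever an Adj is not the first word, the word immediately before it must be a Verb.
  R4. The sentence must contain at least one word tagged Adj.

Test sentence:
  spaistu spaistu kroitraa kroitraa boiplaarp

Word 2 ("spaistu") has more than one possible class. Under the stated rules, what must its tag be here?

Candidates per position — 1:spaistu {Noun,Adj}; 2:spaistu {Noun,Adj}; 3:kroitraa {Verb}; 4:kroitraa {Verb}; 5:boiplaarp {Adj}.
At position 2, choosing Adj makes rule 3 impossible to satisfy; hence Noun.
At position 1, choosing Noun makes rule 1 impossible to satisfy; hence Adj.
That leaves exactly one tagging: Adj Noun Verb Verb Adj.
Rule-by-rule: rule 1 ✓; rule 2 ✓; rule 3 ✓; rule 4 ✓.

Noun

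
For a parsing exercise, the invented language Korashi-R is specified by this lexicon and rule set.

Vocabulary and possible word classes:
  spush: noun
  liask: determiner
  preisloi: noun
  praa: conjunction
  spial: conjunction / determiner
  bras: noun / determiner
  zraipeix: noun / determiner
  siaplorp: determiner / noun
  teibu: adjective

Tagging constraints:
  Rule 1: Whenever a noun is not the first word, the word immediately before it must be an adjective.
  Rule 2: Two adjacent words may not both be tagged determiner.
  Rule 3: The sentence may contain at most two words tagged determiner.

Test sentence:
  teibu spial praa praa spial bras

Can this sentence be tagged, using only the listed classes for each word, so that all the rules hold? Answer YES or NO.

Candidates per position — 1:teibu {adjective}; 2:spial {conjunction,determiner}; 3:praa {conjunction}; 4:praa {conjunction}; 5:spial {conjunction,determiner}; 6:bras {noun,determiner}.
One satisfying assignment: adjective conjunction conjunction conjunction conjunction determiner.
Rule-by-rule: rule 1 satisfied; rule 2 satisfied; rule 3 satisfied.

YES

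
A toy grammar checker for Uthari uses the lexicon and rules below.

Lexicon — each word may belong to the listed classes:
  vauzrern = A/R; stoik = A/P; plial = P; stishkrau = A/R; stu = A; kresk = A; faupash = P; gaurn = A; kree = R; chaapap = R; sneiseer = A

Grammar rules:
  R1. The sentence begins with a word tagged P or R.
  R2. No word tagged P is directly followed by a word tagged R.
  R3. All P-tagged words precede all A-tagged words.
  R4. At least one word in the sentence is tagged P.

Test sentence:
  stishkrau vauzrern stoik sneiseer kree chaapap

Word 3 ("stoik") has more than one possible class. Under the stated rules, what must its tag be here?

P

Candidates per position — 1:stishkrau {A,R}; 2:vauzrern {A,R}; 3:stoik {A,P}; 4:sneiseer {A}; 5:kree {R}; 6:chaapap {R}.
Position 1: A is ruled out by rule 1; that leaves R.
Position 3: A is ruled out by rule 4; that leaves P.
Position 2: A is ruled out by rule 3; that leaves R.
That leaves exactly one tagging: R R P A R R.
Checking: rule 1 ok; rule 2 ok; rule 3 ok; rule 4 ok.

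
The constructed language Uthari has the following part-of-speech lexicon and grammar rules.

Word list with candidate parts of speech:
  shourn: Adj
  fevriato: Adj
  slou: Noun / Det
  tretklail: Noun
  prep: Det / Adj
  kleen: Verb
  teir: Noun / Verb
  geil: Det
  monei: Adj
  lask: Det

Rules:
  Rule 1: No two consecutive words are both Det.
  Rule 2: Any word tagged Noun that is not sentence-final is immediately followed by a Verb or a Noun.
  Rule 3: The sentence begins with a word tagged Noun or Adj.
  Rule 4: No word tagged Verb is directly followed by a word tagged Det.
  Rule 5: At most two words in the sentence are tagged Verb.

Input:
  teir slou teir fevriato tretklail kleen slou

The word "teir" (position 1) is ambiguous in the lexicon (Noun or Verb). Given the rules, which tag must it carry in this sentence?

Noun

Candidates per position — 1:teir {Noun,Verb}; 2:slou {Noun,Det}; 3:teir {Noun,Verb}; 4:fevriato {Adj}; 5:tretklail {Noun}; 6:kleen {Verb}; 7:slou {Noun,Det}.
Position 1: tagging it Verb would leave rule 3 unsatisfiable, so it must be Noun.
Position 2: tagging it Det would leave rule 2 unsatisfiable, so it must be Noun.
Position 3: tagging it Noun would leave rule 2 unsatisfiable, so it must be Verb.
Position 7: tagging it Det would leave rule 4 unsatisfiable, so it must be Noun.
So the tagging must be: Noun Noun Verb Adj Noun Verb Noun.
Check: rule 1 satisfied; rule 2 satisfied; rule 3 satisfied; rule 4 satisfied; rule 5 satisfied.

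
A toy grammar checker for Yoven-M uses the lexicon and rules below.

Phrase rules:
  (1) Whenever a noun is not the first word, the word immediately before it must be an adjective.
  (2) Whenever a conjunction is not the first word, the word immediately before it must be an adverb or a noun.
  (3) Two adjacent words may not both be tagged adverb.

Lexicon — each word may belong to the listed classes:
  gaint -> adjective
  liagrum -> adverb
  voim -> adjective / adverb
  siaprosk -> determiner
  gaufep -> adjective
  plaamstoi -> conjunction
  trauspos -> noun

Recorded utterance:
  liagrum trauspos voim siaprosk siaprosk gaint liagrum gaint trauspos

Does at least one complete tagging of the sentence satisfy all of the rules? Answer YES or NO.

NO

Candidates per position — 1:liagrum {adverb}; 2:trauspos {noun}; 3:voim {adjective,adverb}; 4:siaprosk {determiner}; 5:siaprosk {determiner}; 6:gaint {adjective}; 7:liagrum {adverb}; 8:gaint {adjective}; 9:trauspos {noun}.
Rule 1 cannot be satisfied by any choice of tags from the lexicon.
So there is no consistent tagging.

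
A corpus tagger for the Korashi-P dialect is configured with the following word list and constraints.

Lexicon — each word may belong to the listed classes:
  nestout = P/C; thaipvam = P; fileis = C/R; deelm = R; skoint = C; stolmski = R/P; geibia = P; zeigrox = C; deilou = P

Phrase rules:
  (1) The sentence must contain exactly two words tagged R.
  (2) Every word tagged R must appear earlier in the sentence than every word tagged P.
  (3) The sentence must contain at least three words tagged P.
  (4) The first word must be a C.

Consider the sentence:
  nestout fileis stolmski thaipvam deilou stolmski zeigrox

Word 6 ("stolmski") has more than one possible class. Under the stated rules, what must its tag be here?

Candidates per position — 1:nestout {P,C}; 2:fileis {C,R}; 3:stolmski {R,P}; 4:thaipvam {P}; 5:deilou {P}; 6:stolmski {R,P}; 7:zeigrox {C}.
At position 1, choosing P makes rule 4 impossible to satisfy; hence C.
At position 6, choosing R makes rule 2 impossible to satisfy; hence P.
At position 2, choosing C makes rule 1 impossible to satisfy; hence R.
At position 3, choosing P makes rule 1 impossible to satisfy; hence R.
That leaves exactly one tagging: C R R P P P C.
Check: rule 1 ✓; rule 2 ✓; rule 3 ✓; rule 4 ✓.

P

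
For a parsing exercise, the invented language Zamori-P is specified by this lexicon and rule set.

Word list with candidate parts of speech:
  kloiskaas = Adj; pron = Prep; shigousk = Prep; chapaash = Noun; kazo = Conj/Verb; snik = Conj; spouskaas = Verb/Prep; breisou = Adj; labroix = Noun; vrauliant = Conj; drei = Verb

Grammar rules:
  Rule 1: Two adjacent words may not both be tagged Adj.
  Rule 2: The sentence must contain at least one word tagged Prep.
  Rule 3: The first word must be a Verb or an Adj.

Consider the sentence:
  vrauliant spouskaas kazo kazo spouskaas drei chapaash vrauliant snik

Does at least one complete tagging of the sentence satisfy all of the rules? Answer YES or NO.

Candidates per position — 1:vrauliant {Conj}; 2:spouskaas {Verb,Prep}; 3:kazo {Conj,Verb}; 4:kazo {Conj,Verb}; 5:spouskaas {Verb,Prep}; 6:drei {Verb}; 7:chapaash {Noun}; 8:vrauliant {Conj}; 9:snik {Conj}.
Rule 3 cannot be satisfied by any choice of tags from the lexicon.
So there is no consistent tagging.

NO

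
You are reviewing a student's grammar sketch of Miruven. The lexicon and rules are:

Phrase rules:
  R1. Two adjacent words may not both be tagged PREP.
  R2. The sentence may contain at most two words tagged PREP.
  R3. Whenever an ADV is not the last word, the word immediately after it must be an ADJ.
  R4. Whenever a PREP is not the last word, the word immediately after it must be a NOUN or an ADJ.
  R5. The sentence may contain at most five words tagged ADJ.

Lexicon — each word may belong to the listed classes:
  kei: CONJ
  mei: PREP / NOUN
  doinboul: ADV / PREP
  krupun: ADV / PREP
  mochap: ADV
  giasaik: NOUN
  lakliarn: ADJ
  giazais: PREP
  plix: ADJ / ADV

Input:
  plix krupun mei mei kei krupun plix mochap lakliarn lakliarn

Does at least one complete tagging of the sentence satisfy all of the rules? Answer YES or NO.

YES

Candidates per position — 1:plix {ADJ,ADV}; 2:krupun {ADV,PREP}; 3:mei {PREP,NOUN}; 4:mei {PREP,NOUN}; 5:kei {CONJ}; 6:krupun {ADV,PREP}; 7:plix {ADJ,ADV}; 8:mochap {ADV}; 9:lakliarn {ADJ}; 10:lakliarn {ADJ}.
One satisfying assignment: ADJ PREP NOUN NOUN CONJ PREP ADJ ADV ADJ ADJ.
Checking: rule 1 holds; rule 2 holds; rule 3 holds; rule 4 holds; rule 5 holds.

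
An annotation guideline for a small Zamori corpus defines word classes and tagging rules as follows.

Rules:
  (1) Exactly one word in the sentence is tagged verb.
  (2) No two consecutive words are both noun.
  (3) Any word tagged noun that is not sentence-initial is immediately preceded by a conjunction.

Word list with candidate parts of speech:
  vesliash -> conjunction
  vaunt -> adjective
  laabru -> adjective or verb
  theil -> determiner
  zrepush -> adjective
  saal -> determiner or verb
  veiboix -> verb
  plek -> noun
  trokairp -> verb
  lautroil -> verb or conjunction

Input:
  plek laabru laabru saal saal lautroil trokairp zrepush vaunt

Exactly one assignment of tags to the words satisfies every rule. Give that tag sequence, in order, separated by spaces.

noun adjective adjective determiner determiner conjunction verb adjective adjective

Candidates per position — 1:plek {noun}; 2:laabru {adjective,verb}; 3:laabru {adjective,verb}; 4:saal {determiner,verb}; 5:saal {determiner,verb}; 6:lautroil {verb,conjunction}; 7:trokairp {verb}; 8:zrepush {adjective}; 9:vaunt {adjective}.
At position 2, choosing verb makes rule 1 impossible to satisfy; hence adjective.
At position 3, choosing verb makes rule 1 impossible to satisfy; hence adjective.
At position 4, choosing verb makes rule 1 impossible to satisfy; hence determiner.
At position 5, choosing verb makes rule 1 impossible to satisfy; hence determiner.
At position 6, choosing verb makes rule 1 impossible to satisfy; hence conjunction.
The only consistent sequence is: noun adjective adjective determiner determiner conjunction verb adjective adjective.
Check: rule 1 ✓; rule 2 ✓; rule 3 ✓.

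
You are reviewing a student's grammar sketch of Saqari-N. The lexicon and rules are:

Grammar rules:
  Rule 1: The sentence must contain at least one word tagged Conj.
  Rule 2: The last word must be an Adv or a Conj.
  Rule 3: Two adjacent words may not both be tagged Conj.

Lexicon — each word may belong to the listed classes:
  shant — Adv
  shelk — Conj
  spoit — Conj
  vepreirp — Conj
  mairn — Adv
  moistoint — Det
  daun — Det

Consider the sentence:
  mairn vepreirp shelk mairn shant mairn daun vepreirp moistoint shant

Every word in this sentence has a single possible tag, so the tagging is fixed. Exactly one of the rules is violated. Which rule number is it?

Fixed tagging: Adv Conj Conj Adv Adv Adv Det Conj Det Adv.
Applying the rules: R1 ok, R2 ok, R3 fails.
Only rule 3 fails.

3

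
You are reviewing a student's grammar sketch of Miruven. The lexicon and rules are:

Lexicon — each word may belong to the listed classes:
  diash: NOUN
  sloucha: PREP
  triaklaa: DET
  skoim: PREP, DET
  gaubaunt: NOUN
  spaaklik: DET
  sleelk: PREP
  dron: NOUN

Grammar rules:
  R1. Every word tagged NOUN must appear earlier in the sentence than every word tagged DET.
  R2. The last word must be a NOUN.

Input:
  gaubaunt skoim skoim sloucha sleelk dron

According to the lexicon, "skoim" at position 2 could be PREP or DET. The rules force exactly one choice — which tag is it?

Candidates per position — 1:gaubaunt {NOUN}; 2:skoim {PREP,DET}; 3:skoim {PREP,DET}; 4:sloucha {PREP}; 5:sleelk {PREP}; 6:dron {NOUN}.
Position 2: tagging it DET would leave rule 1 unsatisfiable, so it must be PREP.
Position 3: tagging it DET would leave rule 1 unsatisfiable, so it must be PREP.
That leaves exactly one tagging: NOUN PREP PREP PREP PREP NOUN.
Check: rule 1 satisfied; rule 2 satisfied.

PREP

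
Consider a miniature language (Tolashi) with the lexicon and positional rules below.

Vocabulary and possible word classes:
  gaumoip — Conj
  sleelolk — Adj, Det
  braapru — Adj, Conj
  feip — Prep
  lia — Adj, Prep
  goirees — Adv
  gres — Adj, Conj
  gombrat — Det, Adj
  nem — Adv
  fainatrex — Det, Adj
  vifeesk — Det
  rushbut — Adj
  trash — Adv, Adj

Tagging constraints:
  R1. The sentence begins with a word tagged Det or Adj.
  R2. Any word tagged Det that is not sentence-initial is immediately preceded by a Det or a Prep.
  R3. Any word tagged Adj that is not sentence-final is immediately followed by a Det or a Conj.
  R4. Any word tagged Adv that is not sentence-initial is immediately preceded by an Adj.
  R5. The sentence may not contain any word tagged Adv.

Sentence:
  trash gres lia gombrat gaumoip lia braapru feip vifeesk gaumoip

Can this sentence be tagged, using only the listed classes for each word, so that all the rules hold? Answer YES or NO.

Candidates per position — 1:trash {Adv,Adj}; 2:gres {Adj,Conj}; 3:lia {Adj,Prep}; 4:gombrat {Det,Adj}; 5:gaumoip {Conj}; 6:lia {Adj,Prep}; 7:braapru {Adj,Conj}; 8:feip {Prep}; 9:vifeesk {Det}; 10:gaumoip {Conj}.
One satisfying assignment: Adj Conj Prep Det Conj Adj Conj Prep Det Conj.
Checking: rule 1 ✓; rule 2 ✓; rule 3 ✓; rule 4 ✓; rule 5 ✓.

YES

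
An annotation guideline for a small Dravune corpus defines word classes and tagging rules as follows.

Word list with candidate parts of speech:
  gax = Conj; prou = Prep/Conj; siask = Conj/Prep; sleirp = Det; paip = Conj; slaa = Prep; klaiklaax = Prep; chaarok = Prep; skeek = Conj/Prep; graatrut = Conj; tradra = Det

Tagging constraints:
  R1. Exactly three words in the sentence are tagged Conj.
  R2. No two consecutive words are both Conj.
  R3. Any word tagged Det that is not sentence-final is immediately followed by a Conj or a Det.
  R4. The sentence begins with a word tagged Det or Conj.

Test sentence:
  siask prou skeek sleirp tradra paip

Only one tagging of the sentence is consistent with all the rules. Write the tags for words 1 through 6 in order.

Candidates per position — 1:siask {Conj,Prep}; 2:prou {Prep,Conj}; 3:skeek {Conj,Prep}; 4:sleirp {Det}; 5:tradra {Det}; 6:paip {Conj}.
Word 1 cannot be Prep — rule 4 would then fail for every completion. It is Conj.
Word 2 cannot be Conj — rule 2 would then fail for every completion. It is Prep.
Word 3 cannot be Prep — rule 1 would then fail for every completion. It is Conj.
That leaves exactly one tagging: Conj Prep Conj Det Det Conj.
Checking: rule 1 holds; rule 2 holds; rule 3 holds; rule 4 holds.

Conj Prep Conj Det Det Conj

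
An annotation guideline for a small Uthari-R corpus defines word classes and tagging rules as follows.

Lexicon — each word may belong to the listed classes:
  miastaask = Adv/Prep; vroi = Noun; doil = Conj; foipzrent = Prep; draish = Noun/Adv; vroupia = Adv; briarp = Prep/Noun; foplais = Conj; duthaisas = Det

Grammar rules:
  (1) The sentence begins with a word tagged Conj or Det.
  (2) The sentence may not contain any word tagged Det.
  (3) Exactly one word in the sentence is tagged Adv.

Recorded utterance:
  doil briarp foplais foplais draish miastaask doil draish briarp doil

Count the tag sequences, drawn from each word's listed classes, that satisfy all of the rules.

12

Candidates per position — 1:doil {Conj}; 2:briarp {Prep,Noun}; 3:foplais {Conj}; 4:foplais {Conj}; 5:draish {Noun,Adv}; 6:miastaask {Adv,Prep}; 7:doil {Conj}; 8:draish {Noun,Adv}; 9:briarp {Prep,Noun}; 10:doil {Conj}.
There are 32 candidate sequences in total.
Checking each against the rules leaves 12 sequences.
Count = 12.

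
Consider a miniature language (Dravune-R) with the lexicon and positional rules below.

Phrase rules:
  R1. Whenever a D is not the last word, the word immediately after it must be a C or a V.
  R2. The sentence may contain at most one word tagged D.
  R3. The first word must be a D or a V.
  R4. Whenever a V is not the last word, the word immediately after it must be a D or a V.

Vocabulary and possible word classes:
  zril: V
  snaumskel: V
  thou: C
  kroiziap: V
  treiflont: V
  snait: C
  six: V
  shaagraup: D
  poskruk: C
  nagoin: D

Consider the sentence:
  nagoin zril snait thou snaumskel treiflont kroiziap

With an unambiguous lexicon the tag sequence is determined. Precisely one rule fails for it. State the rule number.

4

Fixed tagging: D V C C V V V.
Applying the rules: R1 holds, R2 holds, R3 holds, R4 violated.
Only rule 4 fails.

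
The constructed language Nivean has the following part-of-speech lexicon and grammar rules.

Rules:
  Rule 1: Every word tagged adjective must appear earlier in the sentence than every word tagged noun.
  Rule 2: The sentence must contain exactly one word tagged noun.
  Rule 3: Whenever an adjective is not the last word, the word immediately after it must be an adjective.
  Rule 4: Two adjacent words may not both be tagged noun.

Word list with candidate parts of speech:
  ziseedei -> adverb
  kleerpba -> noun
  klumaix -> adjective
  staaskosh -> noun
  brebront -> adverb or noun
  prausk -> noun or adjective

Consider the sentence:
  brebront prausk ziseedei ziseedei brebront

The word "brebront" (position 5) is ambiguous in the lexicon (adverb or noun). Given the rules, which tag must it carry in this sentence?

Candidates per position — 1:brebront {adverb,noun}; 2:prausk {noun,adjective}; 3:ziseedei {adverb}; 4:ziseedei {adverb}; 5:brebront {adverb,noun}.
Position 2: adjective is ruled out by rule 3; that leaves noun.
Position 5: noun is ruled out by rule 2; that leaves adverb.
Position 1: noun is ruled out by rule 2; that leaves adverb.
The unique satisfying tagging is: adverb noun adverb adverb adverb.
Rule-by-rule: rule 1 satisfied; rule 2 satisfied; rule 3 satisfied; rule 4 satisfied.

adverb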